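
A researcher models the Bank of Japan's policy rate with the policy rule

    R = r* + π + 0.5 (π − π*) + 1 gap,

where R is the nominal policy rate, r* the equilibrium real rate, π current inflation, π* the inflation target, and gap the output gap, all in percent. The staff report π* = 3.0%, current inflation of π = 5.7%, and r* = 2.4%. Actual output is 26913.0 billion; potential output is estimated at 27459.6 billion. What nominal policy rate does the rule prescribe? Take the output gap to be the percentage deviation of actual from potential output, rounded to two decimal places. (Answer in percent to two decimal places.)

7.46%

Output gap = 100 × (26913.0 − 27459.6) / 27459.6 = -1.99%.
R = 2.40 + 5.70 + 0.5 × (5.70 − 3.00) + 1 × (-1.99)
   = 2.40 + 5.7 + 1.35 − 1.99 = 7.46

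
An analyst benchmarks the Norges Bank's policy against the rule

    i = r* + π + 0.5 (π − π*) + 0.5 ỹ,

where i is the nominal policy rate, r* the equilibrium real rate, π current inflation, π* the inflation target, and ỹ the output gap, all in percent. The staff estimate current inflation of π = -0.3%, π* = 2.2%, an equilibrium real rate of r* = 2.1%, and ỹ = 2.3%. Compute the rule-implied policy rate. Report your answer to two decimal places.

i = 2.1 + (-0.3) + 0.5 × (-0.3 − 2.2) + 0.5 × 2.3
   = 2.1 − 0.3 − 1.25 + 1.15 = 1.70

1.70%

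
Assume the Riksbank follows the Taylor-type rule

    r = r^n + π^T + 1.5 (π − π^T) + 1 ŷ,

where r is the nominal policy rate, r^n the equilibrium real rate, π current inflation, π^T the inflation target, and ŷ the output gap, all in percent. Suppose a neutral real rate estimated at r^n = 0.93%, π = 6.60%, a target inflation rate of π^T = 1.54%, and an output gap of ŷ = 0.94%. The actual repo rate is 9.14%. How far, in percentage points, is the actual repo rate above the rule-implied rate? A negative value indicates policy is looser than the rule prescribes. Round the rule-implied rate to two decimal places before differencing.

r = 0.93 + 1.54 + 1.5 × (6.60 − 1.54) + 1 × 0.94
   = 0.93 + 1.54 + 7.59 + 0.94 = 11.00
Deviation = 9.14 − 11.00 = -1.86 pp.

-1.86 pp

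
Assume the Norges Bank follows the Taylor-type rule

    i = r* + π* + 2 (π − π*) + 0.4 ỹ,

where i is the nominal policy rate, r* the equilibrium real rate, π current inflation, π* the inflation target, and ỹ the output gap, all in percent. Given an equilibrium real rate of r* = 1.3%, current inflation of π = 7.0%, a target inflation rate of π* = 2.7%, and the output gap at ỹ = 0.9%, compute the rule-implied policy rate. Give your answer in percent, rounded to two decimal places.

i = 1.3 + 2.7 + 2 × (7.0 − 2.7) + 0.4 × 0.9
   = 1.3 + 2.7 + 8.6 + 0.36 = 12.96

12.96%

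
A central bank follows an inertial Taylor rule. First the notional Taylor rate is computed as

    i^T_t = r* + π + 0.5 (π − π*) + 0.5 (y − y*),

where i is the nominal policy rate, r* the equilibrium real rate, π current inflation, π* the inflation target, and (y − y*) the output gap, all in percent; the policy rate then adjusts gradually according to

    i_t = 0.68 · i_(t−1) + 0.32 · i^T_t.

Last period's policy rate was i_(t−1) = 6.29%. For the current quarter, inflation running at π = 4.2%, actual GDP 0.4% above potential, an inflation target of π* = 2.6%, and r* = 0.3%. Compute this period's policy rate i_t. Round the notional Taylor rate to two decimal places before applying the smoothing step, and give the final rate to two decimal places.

6.04%

Output 0.4% above potential → (y − y*) = 0.4.
i^T_t = 0.3 + 4.2 + 0.5 × (4.2 − 2.6) + 0.5 × 0.4
   = 0.3 + 4.2 + 0.8 + 0.2 = 5.50
i_t = 0.68 × 6.29 + 0.32 × 5.50 = 4.2772 + 1.76 = 6.04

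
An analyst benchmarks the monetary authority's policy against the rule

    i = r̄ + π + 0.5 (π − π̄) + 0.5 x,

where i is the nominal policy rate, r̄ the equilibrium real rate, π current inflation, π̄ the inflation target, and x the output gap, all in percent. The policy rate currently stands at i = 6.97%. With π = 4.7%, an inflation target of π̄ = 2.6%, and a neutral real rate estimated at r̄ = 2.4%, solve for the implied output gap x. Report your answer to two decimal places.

-2.36%

0.5 x = 6.97 − 2.4 − 4.7 − 0.5 × (4.7 − 2.6) = -1.18
x = -1.18 / 0.5 = -2.36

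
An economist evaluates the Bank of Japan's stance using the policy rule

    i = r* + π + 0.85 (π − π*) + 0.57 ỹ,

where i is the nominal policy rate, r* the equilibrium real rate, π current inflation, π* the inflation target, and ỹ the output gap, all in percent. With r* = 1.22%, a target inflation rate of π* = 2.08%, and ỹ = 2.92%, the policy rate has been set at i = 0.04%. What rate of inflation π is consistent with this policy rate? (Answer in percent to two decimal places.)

Collecting π: i = r* + (1 + 0.85) π − 0.85 π* + 0.57 ỹ
1.85 π = 0.04 − 1.22 + 0.85 × 2.08 − 0.57 × 2.92 = -1.0764
π = -1.0764 / 1.85 = -0.58

-0.58%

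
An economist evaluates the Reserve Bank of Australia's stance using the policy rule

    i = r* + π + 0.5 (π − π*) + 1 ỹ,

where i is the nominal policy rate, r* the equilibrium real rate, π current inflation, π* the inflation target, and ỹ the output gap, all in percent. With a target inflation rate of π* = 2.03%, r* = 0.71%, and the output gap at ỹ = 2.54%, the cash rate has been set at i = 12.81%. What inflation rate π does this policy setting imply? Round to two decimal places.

7.05%

Collecting π: i = r* + (1 + 0.5) π − 0.5 π* + 1 ỹ
1.5 π = 12.81 − 0.71 + 0.5 × 2.03 − 1 × 2.54 = 10.575
π = 10.575 / 1.5 = 7.05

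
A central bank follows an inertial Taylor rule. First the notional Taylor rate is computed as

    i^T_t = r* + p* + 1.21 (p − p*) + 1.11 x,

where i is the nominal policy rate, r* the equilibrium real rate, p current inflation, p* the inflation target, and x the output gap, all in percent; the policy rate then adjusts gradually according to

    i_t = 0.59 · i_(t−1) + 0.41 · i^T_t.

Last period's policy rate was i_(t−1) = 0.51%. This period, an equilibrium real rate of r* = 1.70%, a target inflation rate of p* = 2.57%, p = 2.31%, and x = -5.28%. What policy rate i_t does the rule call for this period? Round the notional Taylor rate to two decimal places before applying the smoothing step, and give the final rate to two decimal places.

i^T_t = 1.70 + 2.57 + 1.21 × (2.31 − 2.57) + 1.11 × (-5.28)
   = 1.70 + 2.57 − 0.3146 − 5.8608 = -1.91
i_t = 0.59 × 0.51 + 0.41 × (-1.91) = 0.3009 − 0.7831 = -0.48

-0.48%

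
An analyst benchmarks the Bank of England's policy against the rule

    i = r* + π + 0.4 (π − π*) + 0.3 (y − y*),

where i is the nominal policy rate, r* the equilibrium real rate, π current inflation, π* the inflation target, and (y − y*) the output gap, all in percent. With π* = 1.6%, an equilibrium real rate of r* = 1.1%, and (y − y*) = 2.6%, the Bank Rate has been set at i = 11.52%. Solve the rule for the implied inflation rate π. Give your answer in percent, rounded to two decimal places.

Collecting π: i = r* + (1 + 0.4) π − 0.4 π* + 0.3 (y − y*)
1.4 π = 11.52 − 1.1 + 0.4 × 1.6 − 0.3 × 2.6 = 10.28
π = 10.28 / 1.4 = 7.34

7.34%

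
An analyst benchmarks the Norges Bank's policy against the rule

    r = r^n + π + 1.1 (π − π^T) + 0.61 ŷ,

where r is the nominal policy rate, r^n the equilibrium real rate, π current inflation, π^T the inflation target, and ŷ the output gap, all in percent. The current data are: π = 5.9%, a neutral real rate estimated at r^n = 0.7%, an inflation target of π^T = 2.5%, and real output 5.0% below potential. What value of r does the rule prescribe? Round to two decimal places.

Output 5.0% below potential → ŷ = -5.0.
r = 0.7 + 5.9 + 1.1 × (5.9 − 2.5) + 0.61 × (-5.0)
   = 0.7 + 5.9 + 3.74 − 3.05 = 7.29

7.29%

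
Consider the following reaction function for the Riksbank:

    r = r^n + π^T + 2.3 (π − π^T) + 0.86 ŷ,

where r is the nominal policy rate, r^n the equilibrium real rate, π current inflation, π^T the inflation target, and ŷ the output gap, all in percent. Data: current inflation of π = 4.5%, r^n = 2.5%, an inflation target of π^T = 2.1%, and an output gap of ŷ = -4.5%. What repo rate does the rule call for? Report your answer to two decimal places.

r = 2.5 + 2.1 + 2.3 × (4.5 − 2.1) + 0.86 × (-4.5)
   = 2.5 + 2.1 + 5.52 − 3.87 = 6.25

6.25%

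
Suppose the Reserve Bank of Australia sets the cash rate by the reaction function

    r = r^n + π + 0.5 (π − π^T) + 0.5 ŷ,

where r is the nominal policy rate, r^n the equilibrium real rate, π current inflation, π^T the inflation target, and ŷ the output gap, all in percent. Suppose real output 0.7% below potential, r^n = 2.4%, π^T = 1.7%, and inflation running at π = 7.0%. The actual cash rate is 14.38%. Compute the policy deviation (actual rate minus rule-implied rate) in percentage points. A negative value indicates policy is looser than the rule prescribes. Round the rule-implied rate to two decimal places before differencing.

Output 0.7% below potential → ŷ = -0.7.
r = 2.4 + 7.0 + 0.5 × (7.0 − 1.7) + 0.5 × (-0.7)
   = 2.4 + 7 + 2.65 − 0.35 = 11.70
Deviation = 14.38 − 11.70 = 2.68 pp.

2.68 pp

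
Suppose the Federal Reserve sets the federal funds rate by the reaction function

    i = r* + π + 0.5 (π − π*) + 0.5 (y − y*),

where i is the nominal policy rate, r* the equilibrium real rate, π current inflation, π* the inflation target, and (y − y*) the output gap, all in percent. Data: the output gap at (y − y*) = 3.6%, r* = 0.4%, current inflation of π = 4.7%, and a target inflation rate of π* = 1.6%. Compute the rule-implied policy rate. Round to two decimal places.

8.45%

i = 0.4 + 4.7 + 0.5 × (4.7 − 1.6) + 0.5 × 3.6
   = 0.4 + 4.7 + 1.55 + 1.8 = 8.45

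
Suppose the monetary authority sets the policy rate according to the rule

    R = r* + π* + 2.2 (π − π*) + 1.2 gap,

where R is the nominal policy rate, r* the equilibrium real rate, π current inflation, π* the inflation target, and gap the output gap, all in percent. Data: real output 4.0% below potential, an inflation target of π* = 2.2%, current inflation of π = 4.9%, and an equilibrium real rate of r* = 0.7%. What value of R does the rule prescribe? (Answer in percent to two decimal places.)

4.04%

Output 4.0% below potential → gap = -4.0.
R = 0.7 + 2.2 + 2.2 × (4.9 − 2.2) + 1.2 × (-4.0)
   = 0.7 + 2.2 + 5.94 − 4.8 = 4.04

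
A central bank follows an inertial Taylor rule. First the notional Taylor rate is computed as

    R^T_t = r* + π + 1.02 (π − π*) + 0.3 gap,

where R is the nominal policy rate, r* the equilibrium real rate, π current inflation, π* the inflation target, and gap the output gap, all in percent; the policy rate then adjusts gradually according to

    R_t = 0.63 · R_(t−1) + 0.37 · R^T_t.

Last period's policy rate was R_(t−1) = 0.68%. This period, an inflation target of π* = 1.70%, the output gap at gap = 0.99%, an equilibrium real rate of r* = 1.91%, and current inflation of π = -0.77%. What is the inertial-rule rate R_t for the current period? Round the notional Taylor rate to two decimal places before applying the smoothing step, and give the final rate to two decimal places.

0.03%

R^T_t = 1.91 + (-0.77) + 1.02 × (-0.77 − 1.70) + 0.3 × 0.99
   = 1.91 − 0.77 − 2.5194 + 0.297 = -1.08
R_t = 0.63 × 0.68 + 0.37 × (-1.08) = 0.4284 − 0.3996 = 0.03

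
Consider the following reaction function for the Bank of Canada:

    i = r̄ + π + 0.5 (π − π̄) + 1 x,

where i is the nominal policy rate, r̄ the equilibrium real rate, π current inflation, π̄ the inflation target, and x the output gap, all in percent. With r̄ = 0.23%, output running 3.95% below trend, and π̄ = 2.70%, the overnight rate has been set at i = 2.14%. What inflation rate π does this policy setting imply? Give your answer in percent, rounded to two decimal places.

4.81%

Output 3.95% below potential → x = -3.95.
Collecting π: i = r̄ + (1 + 0.5) π − 0.5 π̄ + 1 x
1.5 π = 2.14 − 0.23 + 0.5 × 2.70 − 1 × (-3.95) = 7.21
π = 7.21 / 1.5 = 4.81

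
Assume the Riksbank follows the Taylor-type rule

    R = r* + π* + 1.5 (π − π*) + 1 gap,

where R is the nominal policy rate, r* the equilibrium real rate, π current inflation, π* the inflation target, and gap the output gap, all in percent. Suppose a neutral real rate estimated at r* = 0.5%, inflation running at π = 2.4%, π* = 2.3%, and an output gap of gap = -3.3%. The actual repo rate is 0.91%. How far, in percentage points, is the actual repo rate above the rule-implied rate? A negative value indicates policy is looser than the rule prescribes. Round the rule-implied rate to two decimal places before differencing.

1.26 pp

R = 0.5 + 2.3 + 1.5 × (2.4 − 2.3) + 1 × (-3.3)
   = 0.5 + 2.3 + 0.15 − 3.3 = -0.35
Deviation = 0.91 − (-0.35) = 1.26 pp.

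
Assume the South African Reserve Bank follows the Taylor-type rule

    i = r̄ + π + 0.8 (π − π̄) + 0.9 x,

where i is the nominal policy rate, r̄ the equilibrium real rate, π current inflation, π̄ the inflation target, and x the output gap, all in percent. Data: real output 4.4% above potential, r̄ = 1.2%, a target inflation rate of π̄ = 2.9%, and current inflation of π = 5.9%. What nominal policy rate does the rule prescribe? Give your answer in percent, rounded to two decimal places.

Output 4.4% above potential → x = 4.4.
i = 1.2 + 5.9 + 0.8 × (5.9 − 2.9) + 0.9 × 4.4
   = 1.2 + 5.9 + 2.4 + 3.96 = 13.46

13.46%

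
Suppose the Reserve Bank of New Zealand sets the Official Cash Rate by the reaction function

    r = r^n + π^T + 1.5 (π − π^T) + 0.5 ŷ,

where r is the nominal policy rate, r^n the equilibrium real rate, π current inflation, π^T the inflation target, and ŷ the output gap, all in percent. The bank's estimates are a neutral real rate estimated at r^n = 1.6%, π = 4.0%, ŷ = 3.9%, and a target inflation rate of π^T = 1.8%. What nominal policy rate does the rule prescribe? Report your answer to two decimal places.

8.65%

r = 1.6 + 1.8 + 1.5 × (4.0 − 1.8) + 0.5 × 3.9
   = 1.6 + 1.8 + 3.3 + 1.95 = 8.65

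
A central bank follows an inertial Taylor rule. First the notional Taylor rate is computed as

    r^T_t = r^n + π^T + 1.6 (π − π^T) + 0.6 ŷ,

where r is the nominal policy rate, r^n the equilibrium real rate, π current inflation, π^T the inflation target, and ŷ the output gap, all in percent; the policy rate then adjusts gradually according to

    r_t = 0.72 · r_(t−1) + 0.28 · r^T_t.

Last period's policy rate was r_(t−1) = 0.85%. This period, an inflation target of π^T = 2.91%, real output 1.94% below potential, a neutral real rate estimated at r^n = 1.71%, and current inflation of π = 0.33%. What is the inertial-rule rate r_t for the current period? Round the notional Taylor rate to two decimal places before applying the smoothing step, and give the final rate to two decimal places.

0.42%

Output 1.94% below potential → ŷ = -1.94.
r^T_t = 1.71 + 2.91 + 1.6 × (0.33 − 2.91) + 0.6 × (-1.94)
   = 1.71 + 2.91 − 4.128 − 1.164 = -0.67
r_t = 0.72 × 0.85 + 0.28 × (-0.67) = 0.612 − 0.1876 = 0.42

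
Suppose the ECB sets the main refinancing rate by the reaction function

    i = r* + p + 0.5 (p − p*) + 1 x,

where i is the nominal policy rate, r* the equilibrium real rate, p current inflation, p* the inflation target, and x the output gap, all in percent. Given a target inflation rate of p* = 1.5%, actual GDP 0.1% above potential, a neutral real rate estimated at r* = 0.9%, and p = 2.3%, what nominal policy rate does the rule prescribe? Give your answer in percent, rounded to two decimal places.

Output 0.1% above potential → x = 0.1.
i = 0.9 + 2.3 + 0.5 × (2.3 − 1.5) + 1 × 0.1
   = 0.9 + 2.3 + 0.4 + 0.1 = 3.70

3.70%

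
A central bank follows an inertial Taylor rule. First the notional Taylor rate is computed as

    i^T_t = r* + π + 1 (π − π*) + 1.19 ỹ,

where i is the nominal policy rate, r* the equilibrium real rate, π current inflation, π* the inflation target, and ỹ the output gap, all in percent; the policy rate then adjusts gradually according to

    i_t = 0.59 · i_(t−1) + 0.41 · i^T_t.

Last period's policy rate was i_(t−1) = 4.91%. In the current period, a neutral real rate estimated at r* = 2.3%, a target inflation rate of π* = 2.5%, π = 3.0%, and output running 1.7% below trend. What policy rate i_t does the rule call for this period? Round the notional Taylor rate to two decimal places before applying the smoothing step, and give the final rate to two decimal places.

Output 1.7% below potential → ỹ = -1.7.
i^T_t = 2.3 + 3.0 + 1 × (3.0 − 2.5) + 1.19 × (-1.7)
   = 2.3 + 3 + 0.5 − 2.023 = 3.78
i_t = 0.59 × 4.91 + 0.41 × 3.78 = 2.8969 + 1.5498 = 4.45

4.45%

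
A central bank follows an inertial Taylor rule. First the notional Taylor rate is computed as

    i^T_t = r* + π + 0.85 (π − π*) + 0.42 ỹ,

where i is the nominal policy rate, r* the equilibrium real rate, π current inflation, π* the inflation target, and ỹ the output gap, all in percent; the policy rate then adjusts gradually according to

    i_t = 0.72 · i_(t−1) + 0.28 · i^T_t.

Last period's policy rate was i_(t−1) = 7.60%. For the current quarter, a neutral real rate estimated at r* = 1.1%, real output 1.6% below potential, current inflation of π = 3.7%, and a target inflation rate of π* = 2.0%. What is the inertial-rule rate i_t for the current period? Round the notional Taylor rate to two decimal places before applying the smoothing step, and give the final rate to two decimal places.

Output 1.6% below potential → ỹ = -1.6.
i^T_t = 1.1 + 3.7 + 0.85 × (3.7 − 2.0) + 0.42 × (-1.6)
   = 1.1 + 3.7 + 1.445 − 0.672 = 5.57
i_t = 0.72 × 7.60 + 0.28 × 5.57 = 5.472 + 1.5596 = 7.03

7.03%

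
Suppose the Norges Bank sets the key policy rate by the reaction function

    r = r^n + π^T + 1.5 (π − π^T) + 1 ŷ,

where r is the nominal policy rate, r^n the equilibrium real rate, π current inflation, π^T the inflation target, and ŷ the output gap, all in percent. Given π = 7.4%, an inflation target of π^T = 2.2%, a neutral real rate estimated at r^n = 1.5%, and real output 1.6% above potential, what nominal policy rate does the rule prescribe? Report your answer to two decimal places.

13.10%

Output 1.6% above potential → ŷ = 1.6.
r = 1.5 + 2.2 + 1.5 × (7.4 − 2.2) + 1 × 1.6
   = 1.5 + 2.2 + 7.8 + 1.6 = 13.10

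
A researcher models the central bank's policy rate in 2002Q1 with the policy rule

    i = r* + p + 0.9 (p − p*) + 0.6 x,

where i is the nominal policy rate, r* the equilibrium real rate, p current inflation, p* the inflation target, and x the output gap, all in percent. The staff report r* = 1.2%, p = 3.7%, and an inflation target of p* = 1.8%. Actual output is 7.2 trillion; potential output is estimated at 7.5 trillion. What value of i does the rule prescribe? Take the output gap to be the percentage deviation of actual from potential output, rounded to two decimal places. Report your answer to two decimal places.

4.21%

Output gap = 100 × (7.2 − 7.5) / 7.5 = -4.00%.
i = 1.20 + 3.70 + 0.9 × (3.70 − 1.80) + 0.6 × (-4.00)
   = 1.20 + 3.7 + 1.71 − 2.4 = 4.21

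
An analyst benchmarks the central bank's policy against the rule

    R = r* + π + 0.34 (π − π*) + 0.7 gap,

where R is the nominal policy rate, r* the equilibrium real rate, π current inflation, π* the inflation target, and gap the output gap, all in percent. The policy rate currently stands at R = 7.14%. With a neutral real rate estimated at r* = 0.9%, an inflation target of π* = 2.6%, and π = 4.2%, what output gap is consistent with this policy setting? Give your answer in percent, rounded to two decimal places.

0.7 gap = 7.14 − 0.9 − 4.2 − 0.34 × (4.2 − 2.6) = 1.496
gap = 1.496 / 0.7 = 2.14

2.14%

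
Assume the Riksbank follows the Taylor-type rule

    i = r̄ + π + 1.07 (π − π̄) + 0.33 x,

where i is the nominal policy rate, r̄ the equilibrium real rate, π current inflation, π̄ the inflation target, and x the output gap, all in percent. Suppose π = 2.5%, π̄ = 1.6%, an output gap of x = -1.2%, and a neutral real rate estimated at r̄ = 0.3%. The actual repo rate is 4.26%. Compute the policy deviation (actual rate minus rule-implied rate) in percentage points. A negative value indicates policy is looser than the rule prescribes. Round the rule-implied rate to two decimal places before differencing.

0.89 pp

i = 0.3 + 2.5 + 1.07 × (2.5 − 1.6) + 0.33 × (-1.2)
   = 0.3 + 2.5 + 0.963 − 0.396 = 3.37
Deviation = 4.26 − 3.37 = 0.89 pp.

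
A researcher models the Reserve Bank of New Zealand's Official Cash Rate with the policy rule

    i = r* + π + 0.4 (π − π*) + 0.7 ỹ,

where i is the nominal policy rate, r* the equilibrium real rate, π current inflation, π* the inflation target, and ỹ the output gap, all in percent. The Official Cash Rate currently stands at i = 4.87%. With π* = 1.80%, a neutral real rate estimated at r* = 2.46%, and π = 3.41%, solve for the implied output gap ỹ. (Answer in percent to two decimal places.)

0.7 ỹ = 4.87 − 2.46 − 3.41 − 0.4 × (3.41 − 1.80) = -1.644
ỹ = -1.644 / 0.7 = -2.35

-2.35%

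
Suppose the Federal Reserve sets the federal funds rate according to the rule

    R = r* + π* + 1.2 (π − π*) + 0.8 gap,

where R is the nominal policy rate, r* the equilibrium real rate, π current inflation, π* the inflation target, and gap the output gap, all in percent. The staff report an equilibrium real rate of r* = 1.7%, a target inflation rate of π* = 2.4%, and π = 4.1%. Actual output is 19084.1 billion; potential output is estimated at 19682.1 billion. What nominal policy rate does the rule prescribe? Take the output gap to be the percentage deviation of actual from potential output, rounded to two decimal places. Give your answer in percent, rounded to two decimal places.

Output gap = 100 × (19084.1 − 19682.1) / 19682.1 = -3.04%.
R = 1.70 + 2.40 + 1.2 × (4.10 − 2.40) + 0.8 × (-3.04)
   = 1.70 + 2.4 + 2.04 − 2.432 = 3.71

3.71%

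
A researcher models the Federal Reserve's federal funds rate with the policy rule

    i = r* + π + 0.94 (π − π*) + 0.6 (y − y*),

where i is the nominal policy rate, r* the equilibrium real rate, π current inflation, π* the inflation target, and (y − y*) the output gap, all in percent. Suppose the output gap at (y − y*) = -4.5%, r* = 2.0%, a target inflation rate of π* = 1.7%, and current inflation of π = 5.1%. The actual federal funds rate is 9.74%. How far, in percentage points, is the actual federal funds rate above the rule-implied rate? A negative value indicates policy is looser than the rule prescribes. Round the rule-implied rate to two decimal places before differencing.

i = 2.0 + 5.1 + 0.94 × (5.1 − 1.7) + 0.6 × (-4.5)
   = 2.0 + 5.1 + 3.196 − 2.7 = 7.60
Deviation = 9.74 − 7.60 = 2.14 pp.

2.14 pp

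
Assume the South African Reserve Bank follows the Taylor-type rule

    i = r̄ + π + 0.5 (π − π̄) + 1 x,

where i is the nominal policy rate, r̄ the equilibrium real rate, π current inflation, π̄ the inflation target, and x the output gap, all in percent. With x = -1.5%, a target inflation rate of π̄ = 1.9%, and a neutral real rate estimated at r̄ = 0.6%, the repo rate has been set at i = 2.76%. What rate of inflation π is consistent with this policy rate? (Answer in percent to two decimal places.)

Collecting π: i = r̄ + (1 + 0.5) π − 0.5 π̄ + 1 x
1.5 π = 2.76 − 0.6 + 0.5 × 1.9 − 1 × (-1.5) = 4.61
π = 4.61 / 1.5 = 3.07

3.07%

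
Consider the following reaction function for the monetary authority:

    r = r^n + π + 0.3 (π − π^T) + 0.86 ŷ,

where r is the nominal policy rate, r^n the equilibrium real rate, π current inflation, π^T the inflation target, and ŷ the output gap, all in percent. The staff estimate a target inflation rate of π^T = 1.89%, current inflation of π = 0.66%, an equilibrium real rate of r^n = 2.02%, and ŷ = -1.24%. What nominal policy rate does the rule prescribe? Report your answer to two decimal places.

1.24%

r = 2.02 + 0.66 + 0.3 × (0.66 − 1.89) + 0.86 × (-1.24)
   = 2.02 + 0.66 − 0.369 − 1.0664 = 1.24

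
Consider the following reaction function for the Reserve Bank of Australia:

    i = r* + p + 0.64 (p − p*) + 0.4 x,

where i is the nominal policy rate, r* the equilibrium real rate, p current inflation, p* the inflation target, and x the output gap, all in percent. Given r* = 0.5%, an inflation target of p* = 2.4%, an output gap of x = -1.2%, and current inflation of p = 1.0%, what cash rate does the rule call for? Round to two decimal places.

i = 0.5 + 1.0 + 0.64 × (1.0 − 2.4) + 0.4 × (-1.2)
   = 0.5 + 1 − 0.896 − 0.48 = 0.12

0.12%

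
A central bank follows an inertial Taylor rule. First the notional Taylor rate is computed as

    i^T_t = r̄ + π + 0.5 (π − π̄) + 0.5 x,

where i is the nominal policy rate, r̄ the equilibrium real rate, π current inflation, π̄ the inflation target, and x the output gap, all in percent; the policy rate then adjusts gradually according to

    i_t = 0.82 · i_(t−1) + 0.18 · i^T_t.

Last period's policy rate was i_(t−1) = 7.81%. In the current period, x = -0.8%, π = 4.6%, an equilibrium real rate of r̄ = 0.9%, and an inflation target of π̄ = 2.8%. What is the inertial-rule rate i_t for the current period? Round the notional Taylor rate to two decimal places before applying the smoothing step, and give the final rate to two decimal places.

7.48%

i^T_t = 0.9 + 4.6 + 0.5 × (4.6 − 2.8) + 0.5 × (-0.8)
   = 0.9 + 4.6 + 0.9 − 0.4 = 6.00
i_t = 0.82 × 7.81 + 0.18 × 6.00 = 6.4042 + 1.08 = 7.48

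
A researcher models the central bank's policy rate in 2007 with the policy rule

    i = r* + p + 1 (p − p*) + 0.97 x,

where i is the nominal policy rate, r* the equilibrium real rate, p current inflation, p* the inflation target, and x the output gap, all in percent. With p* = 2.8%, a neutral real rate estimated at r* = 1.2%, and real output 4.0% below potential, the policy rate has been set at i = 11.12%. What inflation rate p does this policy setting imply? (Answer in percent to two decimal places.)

Output 4.0% below potential → x = -4.0.
Collecting p: i = r* + (1 + 1) p − 1 p* + 0.97 x
2 p = 11.12 − 1.2 + 1 × 2.8 − 0.97 × (-4.0) = 16.6
p = 16.6 / 2 = 8.30

8.30%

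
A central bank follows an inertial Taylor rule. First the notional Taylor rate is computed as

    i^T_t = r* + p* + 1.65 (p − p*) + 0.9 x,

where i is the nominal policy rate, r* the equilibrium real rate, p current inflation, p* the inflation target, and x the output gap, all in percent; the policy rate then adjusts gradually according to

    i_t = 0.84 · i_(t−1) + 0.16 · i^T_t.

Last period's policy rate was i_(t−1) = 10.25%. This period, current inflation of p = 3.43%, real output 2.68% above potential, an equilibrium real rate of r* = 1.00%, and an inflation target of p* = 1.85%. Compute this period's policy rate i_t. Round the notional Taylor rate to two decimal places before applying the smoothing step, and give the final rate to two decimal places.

9.87%

Output 2.68% above potential → x = 2.68.
i^T_t = 1.00 + 1.85 + 1.65 × (3.43 − 1.85) + 0.9 × 2.68
   = 1.00 + 1.85 + 2.607 + 2.412 = 7.87
i_t = 0.84 × 10.25 + 0.16 × 7.87 = 8.61 + 1.2592 = 9.87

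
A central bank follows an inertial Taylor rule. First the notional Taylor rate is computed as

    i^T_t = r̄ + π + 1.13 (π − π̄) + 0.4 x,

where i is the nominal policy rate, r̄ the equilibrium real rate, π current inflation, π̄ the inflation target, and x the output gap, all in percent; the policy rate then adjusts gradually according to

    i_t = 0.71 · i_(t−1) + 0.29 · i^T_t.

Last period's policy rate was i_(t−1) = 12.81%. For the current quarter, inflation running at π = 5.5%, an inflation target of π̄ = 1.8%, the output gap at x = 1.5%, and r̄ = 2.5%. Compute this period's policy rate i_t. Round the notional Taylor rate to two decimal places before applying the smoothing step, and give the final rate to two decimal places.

i^T_t = 2.5 + 5.5 + 1.13 × (5.5 − 1.8) + 0.4 × 1.5
   = 2.5 + 5.5 + 4.181 + 0.6 = 12.78
i_t = 0.71 × 12.81 + 0.29 × 12.78 = 9.0951 + 3.7062 = 12.80

12.80%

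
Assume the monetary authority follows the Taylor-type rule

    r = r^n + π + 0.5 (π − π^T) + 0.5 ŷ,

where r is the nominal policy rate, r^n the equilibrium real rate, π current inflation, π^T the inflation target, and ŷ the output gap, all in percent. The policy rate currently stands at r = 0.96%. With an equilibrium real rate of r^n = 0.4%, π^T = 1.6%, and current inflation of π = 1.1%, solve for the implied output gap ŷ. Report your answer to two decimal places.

-0.58%

0.5 ŷ = 0.96 − 0.4 − 1.1 − 0.5 × (1.1 − 1.6) = -0.29
ŷ = -0.29 / 0.5 = -0.58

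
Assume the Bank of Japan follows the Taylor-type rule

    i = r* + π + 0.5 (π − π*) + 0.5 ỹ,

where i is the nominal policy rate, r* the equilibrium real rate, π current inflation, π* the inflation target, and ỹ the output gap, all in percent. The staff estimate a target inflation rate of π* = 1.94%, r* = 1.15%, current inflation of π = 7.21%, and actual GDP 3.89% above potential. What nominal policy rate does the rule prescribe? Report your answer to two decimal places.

12.94%

Output 3.89% above potential → ỹ = 3.89.
i = 1.15 + 7.21 + 0.5 × (7.21 − 1.94) + 0.5 × 3.89
   = 1.15 + 7.21 + 2.635 + 1.945 = 12.94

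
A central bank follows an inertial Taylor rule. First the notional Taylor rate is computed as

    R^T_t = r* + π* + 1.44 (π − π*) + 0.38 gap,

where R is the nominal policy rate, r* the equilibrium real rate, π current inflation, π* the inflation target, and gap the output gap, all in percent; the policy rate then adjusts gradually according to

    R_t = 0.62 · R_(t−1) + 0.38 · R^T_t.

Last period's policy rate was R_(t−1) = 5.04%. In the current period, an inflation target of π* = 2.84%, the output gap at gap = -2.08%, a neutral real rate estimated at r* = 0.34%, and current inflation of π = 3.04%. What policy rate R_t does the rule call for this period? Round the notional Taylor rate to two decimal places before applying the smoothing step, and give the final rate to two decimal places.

4.14%

R^T_t = 0.34 + 2.84 + 1.44 × (3.04 − 2.84) + 0.38 × (-2.08)
   = 0.34 + 2.84 + 0.288 − 0.7904 = 2.68
R_t = 0.62 × 5.04 + 0.38 × 2.68 = 3.1248 + 1.0184 = 4.14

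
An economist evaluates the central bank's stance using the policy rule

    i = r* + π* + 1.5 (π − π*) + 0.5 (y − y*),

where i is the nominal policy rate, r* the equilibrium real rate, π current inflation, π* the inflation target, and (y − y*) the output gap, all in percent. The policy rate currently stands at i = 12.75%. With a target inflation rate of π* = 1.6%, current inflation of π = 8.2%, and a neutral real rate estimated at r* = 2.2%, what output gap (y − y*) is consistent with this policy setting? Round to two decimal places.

0.5 (y − y*) = 12.75 − 2.2 − 1.6 − 1.5 × (8.2 − 1.6) = -0.95
(y − y*) = -0.95 / 0.5 = -1.90

-1.90%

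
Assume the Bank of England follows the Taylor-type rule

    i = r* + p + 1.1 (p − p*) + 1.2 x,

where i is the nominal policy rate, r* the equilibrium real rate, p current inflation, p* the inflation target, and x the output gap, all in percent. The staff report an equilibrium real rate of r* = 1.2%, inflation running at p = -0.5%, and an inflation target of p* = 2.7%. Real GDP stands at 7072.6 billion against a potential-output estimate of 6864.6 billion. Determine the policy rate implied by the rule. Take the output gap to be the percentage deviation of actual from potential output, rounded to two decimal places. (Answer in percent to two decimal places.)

0.82%

Output gap = 100 × (7072.6 − 6864.6) / 6864.6 = 3.03%.
i = 1.20 + (-0.50) + 1.1 × (-0.50 − 2.70) + 1.2 × 3.03
   = 1.20 − 0.5 − 3.52 + 3.636 = 0.82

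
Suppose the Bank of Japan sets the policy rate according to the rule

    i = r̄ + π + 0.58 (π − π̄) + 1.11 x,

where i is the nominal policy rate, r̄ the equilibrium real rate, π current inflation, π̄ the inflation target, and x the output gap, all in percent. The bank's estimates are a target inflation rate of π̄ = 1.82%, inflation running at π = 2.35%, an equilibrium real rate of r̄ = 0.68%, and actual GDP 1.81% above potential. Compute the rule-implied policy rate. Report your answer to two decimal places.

Output 1.81% above potential → x = 1.81.
i = 0.68 + 2.35 + 0.58 × (2.35 − 1.82) + 1.11 × 1.81
   = 0.68 + 2.35 + 0.3074 + 2.0091 = 5.35

5.35%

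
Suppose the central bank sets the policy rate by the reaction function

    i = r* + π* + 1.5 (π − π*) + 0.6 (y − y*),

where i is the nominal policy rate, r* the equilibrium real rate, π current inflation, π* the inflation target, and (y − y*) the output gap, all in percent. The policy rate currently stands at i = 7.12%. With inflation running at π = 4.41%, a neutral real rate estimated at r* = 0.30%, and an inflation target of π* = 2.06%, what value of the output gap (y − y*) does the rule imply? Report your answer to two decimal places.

2.06%

0.6 (y − y*) = 7.12 − 0.30 − 2.06 − 1.5 × (4.41 − 2.06) = 1.235
(y − y*) = 1.235 / 0.6 = 2.06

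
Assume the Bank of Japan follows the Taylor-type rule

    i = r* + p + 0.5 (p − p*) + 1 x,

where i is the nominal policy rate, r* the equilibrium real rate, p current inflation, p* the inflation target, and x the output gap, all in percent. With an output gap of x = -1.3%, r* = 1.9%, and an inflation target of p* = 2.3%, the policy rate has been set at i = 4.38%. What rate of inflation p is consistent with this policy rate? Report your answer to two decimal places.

Collecting p: i = r* + (1 + 0.5) p − 0.5 p* + 1 x
1.5 p = 4.38 − 1.9 + 0.5 × 2.3 − 1 × (-1.3) = 4.93
p = 4.93 / 1.5 = 3.29

3.29%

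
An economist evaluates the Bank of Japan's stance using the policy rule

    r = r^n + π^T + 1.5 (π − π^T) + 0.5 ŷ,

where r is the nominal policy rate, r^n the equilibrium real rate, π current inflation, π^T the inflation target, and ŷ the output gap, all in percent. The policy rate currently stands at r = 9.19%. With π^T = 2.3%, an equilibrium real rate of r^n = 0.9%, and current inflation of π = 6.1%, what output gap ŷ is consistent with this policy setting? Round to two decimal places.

0.5 ŷ = 9.19 − 0.9 − 2.3 − 1.5 × (6.1 − 2.3) = 0.29
ŷ = 0.29 / 0.5 = 0.58

0.58%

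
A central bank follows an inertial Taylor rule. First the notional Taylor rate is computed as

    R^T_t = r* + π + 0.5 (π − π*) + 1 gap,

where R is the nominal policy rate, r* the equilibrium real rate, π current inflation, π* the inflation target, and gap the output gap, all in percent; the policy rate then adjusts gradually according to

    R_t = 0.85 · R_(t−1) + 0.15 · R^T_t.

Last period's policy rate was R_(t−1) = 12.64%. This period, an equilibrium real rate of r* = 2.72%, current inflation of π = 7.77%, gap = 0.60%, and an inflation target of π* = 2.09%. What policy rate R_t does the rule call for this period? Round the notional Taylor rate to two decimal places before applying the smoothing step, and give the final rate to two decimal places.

R^T_t = 2.72 + 7.77 + 0.5 × (7.77 − 2.09) + 1 × 0.60
   = 2.72 + 7.77 + 2.84 + 0.6 = 13.93
R_t = 0.85 × 12.64 + 0.15 × 13.93 = 10.744 + 2.0895 = 12.83

12.83%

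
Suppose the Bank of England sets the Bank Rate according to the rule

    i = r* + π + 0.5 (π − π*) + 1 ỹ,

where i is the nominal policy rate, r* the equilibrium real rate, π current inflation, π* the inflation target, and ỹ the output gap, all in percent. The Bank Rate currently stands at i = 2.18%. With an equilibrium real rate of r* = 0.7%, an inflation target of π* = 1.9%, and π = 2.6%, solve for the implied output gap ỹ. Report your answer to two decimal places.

-1.47%

1 ỹ = 2.18 − 0.7 − 2.6 − 0.5 × (2.6 − 1.9) = -1.47
ỹ = -1.47 / 1 = -1.47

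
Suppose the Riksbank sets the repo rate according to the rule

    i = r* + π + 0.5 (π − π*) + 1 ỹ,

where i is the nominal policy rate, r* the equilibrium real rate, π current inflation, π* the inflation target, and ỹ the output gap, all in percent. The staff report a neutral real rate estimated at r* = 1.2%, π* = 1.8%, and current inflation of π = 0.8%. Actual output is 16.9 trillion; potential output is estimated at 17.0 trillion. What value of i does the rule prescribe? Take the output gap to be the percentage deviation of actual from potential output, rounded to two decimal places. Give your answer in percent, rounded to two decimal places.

Output gap = 100 × (16.9 − 17.0) / 17.0 = -0.59%.
i = 1.20 + 0.80 + 0.5 × (0.80 − 1.80) + 1 × (-0.59)
   = 1.20 + 0.8 − 0.5 − 0.59 = 0.91

0.91%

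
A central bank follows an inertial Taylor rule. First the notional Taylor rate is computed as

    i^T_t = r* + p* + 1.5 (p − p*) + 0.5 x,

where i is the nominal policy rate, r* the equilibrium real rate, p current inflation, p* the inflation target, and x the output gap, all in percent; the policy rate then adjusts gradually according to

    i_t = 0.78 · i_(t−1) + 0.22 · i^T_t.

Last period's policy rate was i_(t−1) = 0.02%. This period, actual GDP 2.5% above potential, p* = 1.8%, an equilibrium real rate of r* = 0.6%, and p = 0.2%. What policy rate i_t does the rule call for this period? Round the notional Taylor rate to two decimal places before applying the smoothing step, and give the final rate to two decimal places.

0.29%

Output 2.5% above potential → x = 2.5.
i^T_t = 0.6 + 1.8 + 1.5 × (0.2 − 1.8) + 0.5 × 2.5
   = 0.6 + 1.8 − 2.4 + 1.25 = 1.25
i_t = 0.78 × 0.02 + 0.22 × 1.25 = 0.0156 + 0.275 = 0.29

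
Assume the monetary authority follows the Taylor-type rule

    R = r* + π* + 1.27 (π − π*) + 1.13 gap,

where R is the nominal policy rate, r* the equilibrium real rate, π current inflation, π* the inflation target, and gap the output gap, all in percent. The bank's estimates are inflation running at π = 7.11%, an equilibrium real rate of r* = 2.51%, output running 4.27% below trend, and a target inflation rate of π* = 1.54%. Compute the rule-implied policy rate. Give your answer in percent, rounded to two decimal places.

6.30%

Output 4.27% below potential → gap = -4.27.
R = 2.51 + 1.54 + 1.27 × (7.11 − 1.54) + 1.13 × (-4.27)
   = 2.51 + 1.54 + 7.0739 − 4.8251 = 6.30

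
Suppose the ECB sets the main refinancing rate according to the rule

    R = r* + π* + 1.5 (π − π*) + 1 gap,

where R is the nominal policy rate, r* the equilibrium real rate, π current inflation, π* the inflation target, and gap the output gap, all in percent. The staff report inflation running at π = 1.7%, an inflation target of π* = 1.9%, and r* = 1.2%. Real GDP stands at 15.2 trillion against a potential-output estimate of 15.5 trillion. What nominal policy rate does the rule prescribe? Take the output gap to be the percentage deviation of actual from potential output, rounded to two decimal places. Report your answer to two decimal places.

0.86%

Output gap = 100 × (15.2 − 15.5) / 15.5 = -1.94%.
R = 1.20 + 1.90 + 1.5 × (1.70 − 1.90) + 1 × (-1.94)
   = 1.20 + 1.9 − 0.3 − 1.94 = 0.86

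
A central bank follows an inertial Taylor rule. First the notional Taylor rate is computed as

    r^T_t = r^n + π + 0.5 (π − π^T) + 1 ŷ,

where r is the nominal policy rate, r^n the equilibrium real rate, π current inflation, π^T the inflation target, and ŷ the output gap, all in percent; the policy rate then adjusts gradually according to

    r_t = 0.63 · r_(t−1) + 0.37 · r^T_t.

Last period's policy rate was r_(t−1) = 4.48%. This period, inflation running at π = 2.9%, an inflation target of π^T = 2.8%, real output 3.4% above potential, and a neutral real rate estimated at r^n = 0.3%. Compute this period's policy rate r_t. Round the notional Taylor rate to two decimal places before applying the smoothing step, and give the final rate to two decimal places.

Output 3.4% above potential → ŷ = 3.4.
r^T_t = 0.3 + 2.9 + 0.5 × (2.9 − 2.8) + 1 × 3.4
   = 0.3 + 2.9 + 0.05 + 3.4 = 6.65
r_t = 0.63 × 4.48 + 0.37 × 6.65 = 2.8224 + 2.4605 = 5.28

5.28%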